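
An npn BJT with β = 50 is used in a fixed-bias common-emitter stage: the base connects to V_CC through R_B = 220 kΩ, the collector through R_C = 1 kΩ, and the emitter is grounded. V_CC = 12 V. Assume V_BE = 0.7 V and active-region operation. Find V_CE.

Base loop: V_CC = I_B·R_B + V_BE, so I_B = (12 − 0.7)/220 kΩ = 0.0514 mA.
In the active region I_C = β·I_B = 50 × 0.0514 = 2.57 mA.
Collector loop: V_CE = V_CC − I_C·R_C = 12 − 2.57×1 = 9.43 V.
Since V_CE = 9.43 V > V_CE(sat) ≈ 0.2 V, the transistor is in the active region as assumed.

V_CE ≈ 9.4 V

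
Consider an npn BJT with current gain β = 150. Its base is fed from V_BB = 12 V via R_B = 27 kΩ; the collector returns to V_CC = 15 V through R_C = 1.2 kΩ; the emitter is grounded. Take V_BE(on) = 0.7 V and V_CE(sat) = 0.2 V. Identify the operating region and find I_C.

saturation; I_C ≈ 12 mA

Assume active: I_B = (12 − 0.7)/27 = 0.419 mA, giving I_C = β·I_B = 62.8 mA.
But then V_CE = 15 − 62.8×1.2 = -60.3 V < V_CE(sat) = 0.2 V — impossible in the active region.
So the transistor is saturated. With V_CE = 0.2 V, I_C = (V_CC − 0.2)/R_C = 14.8/1.2 = 12.3 mA.
Check: β·I_B = 62.8 mA > I_C = 12.3 mA, confirming saturation.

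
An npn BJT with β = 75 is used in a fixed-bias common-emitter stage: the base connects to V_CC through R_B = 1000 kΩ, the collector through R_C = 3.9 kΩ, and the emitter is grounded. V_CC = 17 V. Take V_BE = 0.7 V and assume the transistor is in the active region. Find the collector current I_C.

Base loop: V_CC = I_B·R_B + V_BE, so I_B = (17 − 0.7)/1000 kΩ = 0.0163 mA.
In the active region I_C = β·I_B = 75 × 0.0163 = 1.22 mA.
Collector loop: V_CE = V_CC − I_C·R_C = 17 − 1.22×3.9 = 12.2 V.
Since V_CE = 12.2 V > V_CE(sat) ≈ 0.2 V, the transistor is in the active region as assumed.

I_C ≈ 1.2 mA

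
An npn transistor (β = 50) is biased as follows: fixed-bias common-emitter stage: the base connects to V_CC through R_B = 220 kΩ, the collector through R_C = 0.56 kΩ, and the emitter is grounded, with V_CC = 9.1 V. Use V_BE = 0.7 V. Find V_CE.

Base loop: V_CC = I_B·R_B + V_BE, so I_B = (9.1 − 0.7)/220 kΩ = 0.0382 mA.
In the active region I_C = β·I_B = 50 × 0.0382 = 1.91 mA.
Collector loop: V_CE = V_CC − I_C·R_C = 9.1 − 1.91×0.56 = 8.03 V.
Since V_CE = 8.03 V > V_CE(sat) ≈ 0.2 V, the transistor is in the active region as assumed.

V_CE ≈ 8 V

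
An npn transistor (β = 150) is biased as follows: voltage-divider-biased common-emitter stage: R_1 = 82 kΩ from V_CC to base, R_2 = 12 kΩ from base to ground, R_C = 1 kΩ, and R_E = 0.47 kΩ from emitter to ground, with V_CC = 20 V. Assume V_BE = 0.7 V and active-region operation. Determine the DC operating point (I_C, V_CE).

Thevenize the base divider: V_Th = V_CC·R_2/(R_1+R_2) = 20×12/94 = 2.55 V, R_Th = R_1‖R_2 = 10.5 kΩ.
Base-emitter loop: V_Th = I_B·R_Th + V_BE + (β+1)I_B·R_E, so I_B = (2.55 − 0.7) / (10.5 + 151×0.47) = 0.0228 mA.
I_C = β·I_B = 150×0.0228 = 3.41 mA, and I_E = (β+1)I_B = 3.44 mA.
V_CE = V_CC − I_C·R_C − I_E·R_E = 20 − 3.41×1 − 3.44×0.47 = 15 V.
V_CE = 15 V > 0.2 V confirms active-region operation.

I_C ≈ 3.4 mA, V_CE ≈ 15 V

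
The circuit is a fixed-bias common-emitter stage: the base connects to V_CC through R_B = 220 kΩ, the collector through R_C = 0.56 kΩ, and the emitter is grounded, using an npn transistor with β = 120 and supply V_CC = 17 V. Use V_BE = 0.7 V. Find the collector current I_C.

Base loop: V_CC = I_B·R_B + V_BE, so I_B = (17 − 0.7)/220 kΩ = 0.0741 mA.
In the active region I_C = β·I_B = 120 × 0.0741 = 8.89 mA.
Collector loop: V_CE = V_CC − I_C·R_C = 17 − 8.89×0.56 = 12 V.
Since V_CE = 12 V > V_CE(sat) ≈ 0.2 V, the transistor is in the active region as assumed.

I_C ≈ 8.9 mA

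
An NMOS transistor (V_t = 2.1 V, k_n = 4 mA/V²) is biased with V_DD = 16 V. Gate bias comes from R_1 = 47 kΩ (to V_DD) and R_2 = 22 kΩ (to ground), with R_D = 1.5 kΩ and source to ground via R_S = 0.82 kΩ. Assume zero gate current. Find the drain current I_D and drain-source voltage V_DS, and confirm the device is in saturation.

V_G = V_DD·R_2/(R_1+R_2) = 16×22/69 = 5.1 V.
Assume saturation: I_D = (k_n/2)(V_GS − V_t)² with V_GS = V_G − I_D·R_S = 5.1 − 0.82·I_D.
Substituting gives 1.34·I_D² − 10.8·I_D + 18 = 0, with roots I_D = 2.34 or 5.72 mA.
The root I_D = 5.72 mA gives V_GS = 0.408 V ≤ V_t, so take I_D = 2.34 mA.
Then V_GS = 3.18 V and V_DS = V_DD − I_D(R_D+R_S) = 16 − 2.34×2.32 = 10.6 V.
Saturation requires V_DS ≥ V_GS − V_t = 1.08 V; 10.6 ≥ 1.08 ✓.

I_D ≈ 2.3 mA, V_DS ≈ 11 V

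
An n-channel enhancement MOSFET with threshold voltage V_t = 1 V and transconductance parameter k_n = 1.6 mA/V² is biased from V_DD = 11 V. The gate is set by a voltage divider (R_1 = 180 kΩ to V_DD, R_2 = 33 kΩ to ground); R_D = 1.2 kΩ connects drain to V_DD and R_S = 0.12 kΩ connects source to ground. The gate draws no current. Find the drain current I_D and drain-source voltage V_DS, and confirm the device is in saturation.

I_D ≈ 0.35 mA, V_DS ≈ 11 V

V_G = V_DD·R_2/(R_1+R_2) = 11×33/213 = 1.7 V.
Assume saturation: I_D = (k_n/2)(V_GS − V_t)² with V_GS = V_G − I_D·R_S = 1.7 − 0.12·I_D.
Substituting gives 0.0115·I_D² − 1.14·I_D + 0.397 = 0, with roots I_D = 0.351 or 98.2 mA.
The root I_D = 98.2 mA gives V_GS = -10.1 V ≤ V_t, so take I_D = 0.351 mA.
Then V_GS = 1.66 V and V_DS = V_DD − I_D(R_D+R_S) = 11 − 0.351×1.32 = 10.5 V.
Saturation requires V_DS ≥ V_GS − V_t = 0.662 V; 10.5 ≥ 0.662 ✓.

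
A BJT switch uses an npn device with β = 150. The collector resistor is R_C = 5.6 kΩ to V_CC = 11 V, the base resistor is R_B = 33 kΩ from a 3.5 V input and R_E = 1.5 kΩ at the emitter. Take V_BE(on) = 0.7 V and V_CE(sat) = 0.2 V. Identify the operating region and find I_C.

saturation; I_C ≈ 1.5 mA

Assume active: I_B = (3.5 − 0.7)/(33 + 151×1.5) = 0.0108 mA, I_C = β·I_B = 1.62 mA.
Then V_CE = 11 − 1.62×5.6 − 1.63×1.5 = -0.508 V < 0.2 V — the active assumption fails.
Re-solve with V_CE = 0.2 V. KCL at the emitter: V_E/R_E = (V_BB−0.7−V_E)/R_B + (V_CC−0.2−V_E)/R_C, giving V_E = 2.3 V.
I_C = (V_CC − 0.2 − V_E)/R_C = (10.8 − 2.3)/5.6 = 1.52 mA.
Check: I_B = (2.8 − 2.3)/33 = 0.0152 mA, and β·I_B = 2.27 mA > I_C, confirming saturation.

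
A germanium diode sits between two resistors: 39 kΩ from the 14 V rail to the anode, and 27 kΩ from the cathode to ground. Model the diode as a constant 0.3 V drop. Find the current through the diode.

The two resistors are in series with the diode, so KVL gives 14 = I·39 + 0.3 + I·27.
I = (14 − 0.3) / (39 + 27) kΩ = 13.7 / 66 = 0.208 mA.

I ≈ 0.21 mA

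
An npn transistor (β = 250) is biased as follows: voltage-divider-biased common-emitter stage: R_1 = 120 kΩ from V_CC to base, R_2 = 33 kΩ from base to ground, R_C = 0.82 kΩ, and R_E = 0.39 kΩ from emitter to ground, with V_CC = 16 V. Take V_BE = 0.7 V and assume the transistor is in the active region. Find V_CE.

V_CE ≈ 9.3 V

Thevenize the base divider: V_Th = V_CC·R_2/(R_1+R_2) = 16×33/153 = 3.45 V, R_Th = R_1‖R_2 = 25.9 kΩ.
Base-emitter loop: V_Th = I_B·R_Th + V_BE + (β+1)I_B·R_E, so I_B = (3.45 − 0.7) / (25.9 + 251×0.39) = 0.0222 mA.
I_C = β·I_B = 250×0.0222 = 5.56 mA, and I_E = (β+1)I_B = 5.58 mA.
V_CE = V_CC − I_C·R_C − I_E·R_E = 16 − 5.56×0.82 − 5.58×0.39 = 9.27 V.
V_CE = 9.27 V > 0.2 V confirms active-region operation.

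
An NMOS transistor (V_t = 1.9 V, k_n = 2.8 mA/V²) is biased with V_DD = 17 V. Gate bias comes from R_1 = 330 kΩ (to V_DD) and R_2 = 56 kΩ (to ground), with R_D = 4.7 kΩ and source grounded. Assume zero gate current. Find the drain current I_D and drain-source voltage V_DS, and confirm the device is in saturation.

I_D ≈ 0.45 mA, V_DS ≈ 15 V

V_G = V_DD·R_2/(R_1+R_2) = 17×56/386 = 2.47 V. With the source grounded, V_GS = V_G = 2.47 V.
Assume saturation: I_D = (k_n/2)(V_GS − V_t)² = (2.8/2)×(2.47 − 1.9)² = 1.4×0.566² = 0.449 mA.
V_DS = V_DD − I_D·R_D = 17 − 0.449×4.7 = 14.9 V.
Saturation requires V_DS ≥ V_GS − V_t = 0.566 V; 14.9 ≥ 0.566 ✓.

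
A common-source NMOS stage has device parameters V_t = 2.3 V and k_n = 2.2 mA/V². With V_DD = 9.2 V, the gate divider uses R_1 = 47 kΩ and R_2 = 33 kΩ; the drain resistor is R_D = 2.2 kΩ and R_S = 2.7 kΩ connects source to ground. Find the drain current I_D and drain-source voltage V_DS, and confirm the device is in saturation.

V_G = V_DD·R_2/(R_1+R_2) = 9.2×33/80 = 3.79 V.
Assume saturation: I_D = (k_n/2)(V_GS − V_t)² with V_GS = V_G − I_D·R_S = 3.79 − 2.7·I_D.
Substituting gives 8.02·I_D² − 9.88·I_D + 2.46 = 0, with roots I_D = 0.346 or 0.886 mA.
The root I_D = 0.886 mA gives V_GS = 1.4 V ≤ V_t, so take I_D = 0.346 mA.
Then V_GS = 2.86 V and V_DS = V_DD − I_D(R_D+R_S) = 9.2 − 0.346×4.9 = 7.5 V.
Saturation requires V_DS ≥ V_GS − V_t = 0.561 V; 7.5 ≥ 0.561 ✓.

I_D ≈ 0.35 mA, V_DS ≈ 7.5 V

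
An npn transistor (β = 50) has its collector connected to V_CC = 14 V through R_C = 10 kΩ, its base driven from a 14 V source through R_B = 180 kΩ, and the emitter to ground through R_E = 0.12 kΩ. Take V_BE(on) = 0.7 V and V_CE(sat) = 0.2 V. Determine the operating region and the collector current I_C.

Assume active: I_B = (14 − 0.7)/(180 + 51×0.12) = 0.0715 mA, I_C = β·I_B = 3.57 mA.
Then V_CE = 14 − 3.57×10 − 3.64×0.12 = -22.2 V < 0.2 V — the active assumption fails.
Re-solve with V_CE = 0.2 V. KCL at the emitter: V_E/R_E = (V_BB−0.7−V_E)/R_B + (V_CC−0.2−V_E)/R_C, giving V_E = 0.172 V.
I_C = (V_CC − 0.2 − V_E)/R_C = (13.8 − 0.172)/10 = 1.36 mA.
Check: I_B = (13.3 − 0.172)/180 = 0.0729 mA, and β·I_B = 3.65 mA > I_C, confirming saturation.

saturation; I_C ≈ 1.4 mA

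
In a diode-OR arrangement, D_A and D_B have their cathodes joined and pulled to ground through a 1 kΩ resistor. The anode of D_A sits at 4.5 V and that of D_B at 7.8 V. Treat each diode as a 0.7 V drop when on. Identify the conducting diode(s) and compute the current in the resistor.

Only D_B conducts; I_R ≈ 7.1 mA

Assume both conduct. Then node N would need to be at both 4.5−0.7 = 3.8 V and 7.8−0.7 = 7.1 V, which is impossible.
Assume only D_B conducts: V_N = 7.8 − 0.7 = 7.1 V, so I_R = 7.1/1 = 7.1 mA.
Check D_A: its anode-to-cathode voltage is 4.5 − 7.1 = -2.6 V < 0.7 V, so it is off. The assumption is consistent.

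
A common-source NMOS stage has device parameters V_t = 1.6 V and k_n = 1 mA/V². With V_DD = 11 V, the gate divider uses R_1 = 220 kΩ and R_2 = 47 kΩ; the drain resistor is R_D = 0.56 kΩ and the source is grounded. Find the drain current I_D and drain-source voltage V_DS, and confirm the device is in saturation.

I_D ≈ 0.057 mA, V_DS ≈ 11 V

V_G = V_DD·R_2/(R_1+R_2) = 11×47/267 = 1.94 V. With the source grounded, V_GS = V_G = 1.94 V.
Assume saturation: I_D = (k_n/2)(V_GS − V_t)² = (1/2)×(1.94 − 1.6)² = 0.5×0.336² = 0.0566 mA.
V_DS = V_DD − I_D·R_D = 11 − 0.0566×0.56 = 11 V.
Saturation requires V_DS ≥ V_GS − V_t = 0.336 V; 11 ≥ 0.336 ✓.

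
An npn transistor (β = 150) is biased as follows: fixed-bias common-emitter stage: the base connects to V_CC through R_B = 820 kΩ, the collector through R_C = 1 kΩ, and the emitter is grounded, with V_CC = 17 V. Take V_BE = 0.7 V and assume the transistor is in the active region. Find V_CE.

V_CE ≈ 14 V

Base loop: V_CC = I_B·R_B + V_BE, so I_B = (17 − 0.7)/820 kΩ = 0.0199 mA.
In the active region I_C = β·I_B = 150 × 0.0199 = 2.98 mA.
Collector loop: V_CE = V_CC − I_C·R_C = 17 − 2.98×1 = 14 V.
Since V_CE = 14 V > V_CE(sat) ≈ 0.2 V, the transistor is in the active region as assumed.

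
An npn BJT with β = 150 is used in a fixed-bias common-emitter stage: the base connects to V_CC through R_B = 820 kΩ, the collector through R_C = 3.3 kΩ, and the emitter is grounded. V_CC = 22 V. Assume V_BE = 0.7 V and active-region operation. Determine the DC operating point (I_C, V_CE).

Base loop: V_CC = I_B·R_B + V_BE, so I_B = (22 − 0.7)/820 kΩ = 0.026 mA.
In the active region I_C = β·I_B = 150 × 0.026 = 3.9 mA.
Collector loop: V_CE = V_CC − I_C·R_C = 22 − 3.9×3.3 = 9.14 V.
Since V_CE = 9.14 V > V_CE(sat) ≈ 0.2 V, the transistor is in the active region as assumed.

I_C ≈ 3.9 mA, V_CE ≈ 9.1 V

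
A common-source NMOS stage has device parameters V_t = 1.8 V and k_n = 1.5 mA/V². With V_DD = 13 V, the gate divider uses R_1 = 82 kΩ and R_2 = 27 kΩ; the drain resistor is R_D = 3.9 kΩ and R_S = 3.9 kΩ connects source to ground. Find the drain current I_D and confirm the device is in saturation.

I_D ≈ 0.22 mA

V_G = V_DD·R_2/(R_1+R_2) = 13×27/109 = 3.22 V.
Assume saturation: I_D = (k_n/2)(V_GS − V_t)² with V_GS = V_G − I_D·R_S = 3.22 − 3.9·I_D.
Substituting gives 11.4·I_D² − 9.31·I_D + 1.51 = 0, with roots I_D = 0.224 or 0.592 mA.
The root I_D = 0.592 mA gives V_GS = 0.912 V ≤ V_t, so take I_D = 0.224 mA.
Then V_GS = 2.35 V and V_DS = V_DD − I_D(R_D+R_S) = 13 − 0.224×7.8 = 11.3 V.
Saturation requires V_DS ≥ V_GS − V_t = 0.547 V; 11.3 ≥ 0.547 ✓.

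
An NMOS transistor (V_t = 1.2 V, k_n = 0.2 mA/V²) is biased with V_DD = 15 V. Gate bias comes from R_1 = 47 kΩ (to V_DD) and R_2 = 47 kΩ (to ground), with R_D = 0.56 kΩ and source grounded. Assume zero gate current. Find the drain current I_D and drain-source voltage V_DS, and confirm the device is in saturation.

I_D ≈ 4 mA, V_DS ≈ 13 V

V_G = V_DD·R_2/(R_1+R_2) = 15×47/94 = 7.5 V. With the source grounded, V_GS = V_G = 7.5 V.
Assume saturation: I_D = (k_n/2)(V_GS − V_t)² = (0.2/2)×(7.5 − 1.2)² = 0.1×6.3² = 3.97 mA.
V_DS = V_DD − I_D·R_D = 15 − 3.97×0.56 = 12.8 V.
Saturation requires V_DS ≥ V_GS − V_t = 6.3 V; 12.8 ≥ 6.3 ✓.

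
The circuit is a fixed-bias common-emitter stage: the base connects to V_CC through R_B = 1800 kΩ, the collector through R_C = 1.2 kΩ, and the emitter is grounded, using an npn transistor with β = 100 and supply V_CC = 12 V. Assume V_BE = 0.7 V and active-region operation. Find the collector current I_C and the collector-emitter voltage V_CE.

Base loop: V_CC = I_B·R_B + V_BE, so I_B = (12 − 0.7)/1800 kΩ = 0.00628 mA.
In the active region I_C = β·I_B = 100 × 0.00628 = 0.628 mA.
Collector loop: V_CE = V_CC − I_C·R_C = 12 − 0.628×1.2 = 11.2 V.
Since V_CE = 11.2 V > V_CE(sat) ≈ 0.2 V, the transistor is in the active region as assumed.

I_C ≈ 0.63 mA, V_CE ≈ 11 V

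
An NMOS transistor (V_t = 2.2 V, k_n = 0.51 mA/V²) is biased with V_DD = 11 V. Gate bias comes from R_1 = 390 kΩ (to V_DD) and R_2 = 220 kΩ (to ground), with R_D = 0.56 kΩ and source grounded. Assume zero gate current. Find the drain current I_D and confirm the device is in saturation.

I_D ≈ 0.8 mA

V_G = V_DD·R_2/(R_1+R_2) = 11×220/610 = 3.97 V. With the source grounded, V_GS = V_G = 3.97 V.
Assume saturation: I_D = (k_n/2)(V_GS − V_t)² = (0.51/2)×(3.97 − 2.2)² = 0.255×1.77² = 0.796 mA.
V_DS = V_DD − I_D·R_D = 11 − 0.796×0.56 = 10.6 V.
Saturation requires V_DS ≥ V_GS − V_t = 1.77 V; 10.6 ≥ 1.77 ✓.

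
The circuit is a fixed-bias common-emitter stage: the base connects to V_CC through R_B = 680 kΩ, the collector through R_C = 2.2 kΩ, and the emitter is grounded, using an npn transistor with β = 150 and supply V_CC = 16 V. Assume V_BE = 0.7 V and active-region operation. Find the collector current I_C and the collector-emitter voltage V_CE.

I_C ≈ 3.4 mA, V_CE ≈ 8.6 V

Base loop: V_CC = I_B·R_B + V_BE, so I_B = (16 − 0.7)/680 kΩ = 0.0225 mA.
In the active region I_C = β·I_B = 150 × 0.0225 = 3.38 mA.
Collector loop: V_CE = V_CC − I_C·R_C = 16 − 3.38×2.2 = 8.57 V.
Since V_CE = 8.57 V > V_CE(sat) ≈ 0.2 V, the transistor is in the active region as assumed.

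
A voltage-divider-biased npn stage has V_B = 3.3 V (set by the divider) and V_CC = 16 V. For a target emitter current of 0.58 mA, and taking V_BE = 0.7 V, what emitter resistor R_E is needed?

R_E ≈ 4.5 kΩ

V_E = V_B − V_BE = 3.3 − 0.7 = 2.6 V.
R_E = V_E / I_E = 2.6 / 0.58 = 4.48 kΩ.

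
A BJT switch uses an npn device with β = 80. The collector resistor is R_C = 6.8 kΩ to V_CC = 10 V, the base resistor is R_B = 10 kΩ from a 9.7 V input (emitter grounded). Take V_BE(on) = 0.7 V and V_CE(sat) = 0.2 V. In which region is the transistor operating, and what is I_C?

Assume active: I_B = (9.7 − 0.7)/10 = 0.9 mA, giving I_C = β·I_B = 72 mA.
But then V_CE = 10 − 72×6.8 = -480 V < V_CE(sat) = 0.2 V — impossible in the active region.
So the transistor is saturated. With V_CE = 0.2 V, I_C = (V_CC − 0.2)/R_C = 9.8/6.8 = 1.44 mA.
Check: β·I_B = 72 mA > I_C = 1.44 mA, confirming saturation.

saturation; I_C ≈ 1.4 mA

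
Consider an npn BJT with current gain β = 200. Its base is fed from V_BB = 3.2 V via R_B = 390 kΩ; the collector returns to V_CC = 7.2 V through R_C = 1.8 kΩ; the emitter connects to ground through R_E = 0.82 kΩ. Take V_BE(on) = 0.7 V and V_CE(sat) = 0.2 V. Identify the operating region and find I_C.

active; I_C ≈ 0.9 mA

Assume active. Base-emitter loop: I_B = (V_BB − V_BE)/(R_B + (β+1)R_E) = (3.2 − 0.7)/(390 + 201×0.82) = 0.00451 mA.
I_C = β·I_B = 200×0.00451 = 0.901 mA.
V_CE = V_CC − I_C·R_C − I_E·R_E = 7.2 − 0.901×1.8 − 0.906×0.82 = 4.84 V > V_CE(sat), so the active-region assumption holds.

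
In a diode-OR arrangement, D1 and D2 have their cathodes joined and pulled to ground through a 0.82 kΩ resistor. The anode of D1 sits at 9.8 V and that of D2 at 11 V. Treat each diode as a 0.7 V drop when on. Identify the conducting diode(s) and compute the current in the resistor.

Assume both conduct. Then node N would need to be at both 9.8−0.7 = 9.1 V and 11−0.7 = 10.3 V, which is impossible.
Assume only D2 conducts: V_N = 11 − 0.7 = 10.3 V, so I_R = 10.3/0.82 = 12.6 mA.
Check D1: its anode-to-cathode voltage is 9.8 − 10.3 = -0.5 V < 0.7 V, so it is off. The assumption is consistent.

Only D2 conducts; I_R ≈ 13 mA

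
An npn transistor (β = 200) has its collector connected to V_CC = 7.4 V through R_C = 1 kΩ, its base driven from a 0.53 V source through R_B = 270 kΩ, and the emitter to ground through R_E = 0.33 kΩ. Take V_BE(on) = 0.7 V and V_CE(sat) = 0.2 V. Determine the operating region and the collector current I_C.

cutoff; I_C ≈ 0

V_BB = 0.53 V ≤ V_BE(on) = 0.7 V, so the base-emitter junction is not forward biased.
The transistor is in cutoff: I_B = I_C = 0.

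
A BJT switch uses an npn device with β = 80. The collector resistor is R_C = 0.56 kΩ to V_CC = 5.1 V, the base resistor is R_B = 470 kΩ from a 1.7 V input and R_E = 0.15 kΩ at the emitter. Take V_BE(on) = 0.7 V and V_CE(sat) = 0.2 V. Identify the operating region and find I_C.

Assume active. Base-emitter loop: I_B = (V_BB − V_BE)/(R_B + (β+1)R_E) = (1.7 − 0.7)/(470 + 81×0.15) = 0.00207 mA.
I_C = β·I_B = 80×0.00207 = 0.166 mA.
V_CE = V_CC − I_C·R_C − I_E·R_E = 5.1 − 0.166×0.56 − 0.168×0.15 = 4.98 V > V_CE(sat), so the active-region assumption holds.

active; I_C ≈ 0.17 mA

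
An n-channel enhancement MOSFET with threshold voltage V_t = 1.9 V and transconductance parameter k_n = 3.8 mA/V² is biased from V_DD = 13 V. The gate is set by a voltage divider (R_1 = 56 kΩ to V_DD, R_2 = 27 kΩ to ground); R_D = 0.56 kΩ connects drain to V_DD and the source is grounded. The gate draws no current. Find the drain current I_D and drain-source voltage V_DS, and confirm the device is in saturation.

I_D ≈ 10 mA, V_DS ≈ 7.2 V

V_G = V_DD·R_2/(R_1+R_2) = 13×27/83 = 4.23 V. With the source grounded, V_GS = V_G = 4.23 V.
Assume saturation: I_D = (k_n/2)(V_GS − V_t)² = (3.8/2)×(4.23 − 1.9)² = 1.9×2.33² = 10.3 mA.
V_DS = V_DD − I_D·R_D = 13 − 10.3×0.56 = 7.23 V.
Saturation requires V_DS ≥ V_GS − V_t = 2.33 V; 7.23 ≥ 2.33 ✓.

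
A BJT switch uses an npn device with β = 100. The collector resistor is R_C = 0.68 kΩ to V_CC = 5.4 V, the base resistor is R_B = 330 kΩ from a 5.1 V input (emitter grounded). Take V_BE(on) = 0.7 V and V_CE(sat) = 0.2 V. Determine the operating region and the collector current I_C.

active; I_C ≈ 1.3 mA

Assume active. Base-emitter loop: I_B = (V_BB − V_BE)/R_B = (5.1 − 0.7)/330 = 0.0133 mA.
I_C = β·I_B = 100×0.0133 = 1.33 mA.
V_CE = V_CC − I_C·R_C = 5.4 − 1.33×0.68 = 4.49 V > V_CE(sat), so the active-region assumption holds.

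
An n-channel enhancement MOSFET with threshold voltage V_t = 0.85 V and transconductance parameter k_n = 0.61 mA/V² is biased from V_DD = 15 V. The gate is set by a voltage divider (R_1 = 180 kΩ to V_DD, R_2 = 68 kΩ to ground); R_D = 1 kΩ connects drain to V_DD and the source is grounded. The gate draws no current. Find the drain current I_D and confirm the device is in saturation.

I_D ≈ 3.2 mA

V_G = V_DD·R_2/(R_1+R_2) = 15×68/248 = 4.11 V. With the source grounded, V_GS = V_G = 4.11 V.
Assume saturation: I_D = (k_n/2)(V_GS − V_t)² = (0.61/2)×(4.11 − 0.85)² = 0.305×3.26² = 3.25 mA.
V_DS = V_DD − I_D·R_D = 15 − 3.25×1 = 11.8 V.
Saturation requires V_DS ≥ V_GS − V_t = 3.26 V; 11.8 ≥ 3.26 ✓.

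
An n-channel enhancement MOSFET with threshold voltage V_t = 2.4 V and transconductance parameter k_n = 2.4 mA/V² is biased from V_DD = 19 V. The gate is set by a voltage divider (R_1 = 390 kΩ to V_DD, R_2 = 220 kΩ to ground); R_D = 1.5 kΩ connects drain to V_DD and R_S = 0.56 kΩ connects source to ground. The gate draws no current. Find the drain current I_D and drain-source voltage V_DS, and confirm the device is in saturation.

V_G = V_DD·R_2/(R_1+R_2) = 19×220/610 = 6.85 V.
Assume saturation: I_D = (k_n/2)(V_GS − V_t)² with V_GS = V_G − I_D·R_S = 6.85 − 0.56·I_D.
Substituting gives 0.376·I_D² − 6.98·I_D + 23.8 = 0, with roots I_D = 4.49 or 14.1 mA.
The root I_D = 14.1 mA gives V_GS = -1.02 V ≤ V_t, so take I_D = 4.49 mA.
Then V_GS = 4.34 V and V_DS = V_DD − I_D(R_D+R_S) = 19 − 4.49×2.06 = 9.74 V.
Saturation requires V_DS ≥ V_GS − V_t = 1.94 V; 9.74 ≥ 1.94 ✓.

I_D ≈ 4.5 mA, V_DS ≈ 9.7 V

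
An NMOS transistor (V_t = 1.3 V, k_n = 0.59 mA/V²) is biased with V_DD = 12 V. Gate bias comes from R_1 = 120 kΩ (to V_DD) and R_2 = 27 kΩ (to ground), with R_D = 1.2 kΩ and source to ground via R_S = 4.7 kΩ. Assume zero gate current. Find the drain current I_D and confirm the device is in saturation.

V_G = V_DD·R_2/(R_1+R_2) = 12×27/147 = 2.2 V.
Assume saturation: I_D = (k_n/2)(V_GS − V_t)² with V_GS = V_G − I_D·R_S = 2.2 − 4.7·I_D.
Substituting gives 6.52·I_D² − 3.51·I_D + 0.241 = 0, with roots I_D = 0.0809 or 0.457 mA.
The root I_D = 0.457 mA gives V_GS = 0.055 V ≤ V_t, so take I_D = 0.0809 mA.
Then V_GS = 1.82 V and V_DS = V_DD − I_D(R_D+R_S) = 12 − 0.0809×5.9 = 11.5 V.
Saturation requires V_DS ≥ V_GS − V_t = 0.524 V; 11.5 ≥ 0.524 ✓.

I_D ≈ 0.081 mA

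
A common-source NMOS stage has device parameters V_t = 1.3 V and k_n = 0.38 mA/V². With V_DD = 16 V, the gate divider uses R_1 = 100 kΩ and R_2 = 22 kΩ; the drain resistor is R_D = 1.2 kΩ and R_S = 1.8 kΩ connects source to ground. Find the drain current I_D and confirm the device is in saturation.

V_G = V_DD·R_2/(R_1+R_2) = 16×22/122 = 2.89 V.
Assume saturation: I_D = (k_n/2)(V_GS − V_t)² with V_GS = V_G − I_D·R_S = 2.89 − 1.8·I_D.
Substituting gives 0.616·I_D² − 2.08·I_D + 0.477 = 0, with roots I_D = 0.247 or 3.14 mA.
The root I_D = 3.14 mA gives V_GS = -2.76 V ≤ V_t, so take I_D = 0.247 mA.
Then V_GS = 2.44 V and V_DS = V_DD − I_D(R_D+R_S) = 16 − 0.247×3 = 15.3 V.
Saturation requires V_DS ≥ V_GS − V_t = 1.14 V; 15.3 ≥ 1.14 ✓.

I_D ≈ 0.25 mA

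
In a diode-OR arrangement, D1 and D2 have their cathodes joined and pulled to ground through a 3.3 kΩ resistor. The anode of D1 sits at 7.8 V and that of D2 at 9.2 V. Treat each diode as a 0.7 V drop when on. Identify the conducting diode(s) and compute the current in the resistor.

Only D2 conducts; I_R ≈ 2.6 mA

Assume both conduct. Then node N would need to be at both 7.8−0.7 = 7.1 V and 9.2−0.7 = 8.5 V, which is impossible.
Assume only D2 conducts: V_N = 9.2 − 0.7 = 8.5 V, so I_R = 8.5/3.3 = 2.58 mA.
Check D1: its anode-to-cathode voltage is 7.8 − 8.5 = -0.7 V < 0.7 V, so it is off. The assumption is consistent.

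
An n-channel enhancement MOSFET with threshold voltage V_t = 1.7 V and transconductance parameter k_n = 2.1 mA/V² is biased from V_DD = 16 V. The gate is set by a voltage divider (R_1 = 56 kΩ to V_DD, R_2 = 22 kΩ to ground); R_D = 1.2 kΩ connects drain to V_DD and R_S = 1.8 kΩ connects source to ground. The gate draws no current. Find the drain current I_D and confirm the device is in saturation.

V_G = V_DD·R_2/(R_1+R_2) = 16×22/78 = 4.51 V.
Assume saturation: I_D = (k_n/2)(V_GS − V_t)² with V_GS = V_G − I_D·R_S = 4.51 − 1.8·I_D.
Substituting gives 3.4·I_D² − 11.6·I_D + 8.31 = 0, with roots I_D = 1.02 or 2.4 mA.
The root I_D = 2.4 mA gives V_GS = 0.187 V ≤ V_t, so take I_D = 1.02 mA.
Then V_GS = 2.68 V and V_DS = V_DD − I_D(R_D+R_S) = 16 − 1.02×3 = 13 V.
Saturation requires V_DS ≥ V_GS − V_t = 0.984 V; 13 ≥ 0.984 ✓.

I_D ≈ 1 mA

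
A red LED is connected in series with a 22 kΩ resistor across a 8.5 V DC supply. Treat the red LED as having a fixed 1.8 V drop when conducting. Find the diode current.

I ≈ 0.3 mA

KVL around the loop: 8.5 = V_D + I·R = 1.8 + I × 22 kΩ.
So I = (8.5 − 1.8) / 22 kΩ = 6.7 / 22 = 0.305 mA.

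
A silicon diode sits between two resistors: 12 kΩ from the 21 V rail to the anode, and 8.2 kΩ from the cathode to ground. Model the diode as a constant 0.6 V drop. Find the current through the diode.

I ≈ 1 mA

The two resistors are in series with the diode, so KVL gives 21 = I·12 + 0.6 + I·8.2.
I = (21 − 0.6) / (12 + 8.2) kΩ = 20.4 / 20.2 = 1.01 mA.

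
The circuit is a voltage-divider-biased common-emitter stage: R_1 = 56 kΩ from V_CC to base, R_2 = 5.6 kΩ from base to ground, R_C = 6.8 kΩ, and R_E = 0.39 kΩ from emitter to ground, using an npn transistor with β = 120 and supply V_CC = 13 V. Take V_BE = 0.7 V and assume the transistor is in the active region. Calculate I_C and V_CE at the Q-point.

I_C ≈ 1.1 mA, V_CE ≈ 5 V

Thevenize the base divider: V_Th = V_CC·R_2/(R_1+R_2) = 13×5.6/61.6 = 1.18 V, R_Th = R_1‖R_2 = 5.09 kΩ.
Base-emitter loop: V_Th = I_B·R_Th + V_BE + (β+1)I_B·R_E, so I_B = (1.18 − 0.7) / (5.09 + 121×0.39) = 0.00922 mA.
I_C = β·I_B = 120×0.00922 = 1.11 mA, and I_E = (β+1)I_B = 1.12 mA.
V_CE = V_CC − I_C·R_C − I_E·R_E = 13 − 1.11×6.8 − 1.12×0.39 = 5.04 V.
V_CE = 5.04 V > 0.2 V confirms active-region operation.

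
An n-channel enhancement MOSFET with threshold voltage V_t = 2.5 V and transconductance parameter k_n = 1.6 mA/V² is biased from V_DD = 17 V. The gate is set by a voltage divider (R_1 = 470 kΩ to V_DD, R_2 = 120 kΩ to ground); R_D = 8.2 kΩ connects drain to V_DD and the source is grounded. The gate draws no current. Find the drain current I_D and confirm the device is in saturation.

V_G = V_DD·R_2/(R_1+R_2) = 17×120/590 = 3.46 V. With the source grounded, V_GS = V_G = 3.46 V.
Assume saturation: I_D = (k_n/2)(V_GS − V_t)² = (1.6/2)×(3.46 − 2.5)² = 0.8×0.958² = 0.734 mA.
V_DS = V_DD − I_D·R_D = 17 − 0.734×8.2 = 11 V.
Saturation requires V_DS ≥ V_GS − V_t = 0.958 V; 11 ≥ 0.958 ✓.

I_D ≈ 0.73 mA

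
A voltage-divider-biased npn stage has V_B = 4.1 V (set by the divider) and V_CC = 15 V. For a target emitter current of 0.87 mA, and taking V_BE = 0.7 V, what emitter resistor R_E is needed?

R_E ≈ 3.9 kΩ

V_E = V_B − V_BE = 4.1 − 0.7 = 3.4 V.
R_E = V_E / I_E = 3.4 / 0.87 = 3.91 kΩ.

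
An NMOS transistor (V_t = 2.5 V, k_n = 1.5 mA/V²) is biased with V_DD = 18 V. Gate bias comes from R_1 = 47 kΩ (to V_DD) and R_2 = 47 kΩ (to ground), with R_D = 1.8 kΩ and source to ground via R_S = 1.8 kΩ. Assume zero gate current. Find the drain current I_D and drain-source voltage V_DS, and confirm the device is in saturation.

I_D ≈ 2.6 mA, V_DS ≈ 8.7 V

V_G = V_DD·R_2/(R_1+R_2) = 18×47/94 = 9 V.
Assume saturation: I_D = (k_n/2)(V_GS − V_t)² with V_GS = V_G − I_D·R_S = 9 − 1.8·I_D.
Substituting gives 2.43·I_D² − 18.6·I_D + 31.7 = 0, with roots I_D = 2.58 or 5.05 mA.
The root I_D = 5.05 mA gives V_GS = -0.0957 V ≤ V_t, so take I_D = 2.58 mA.
Then V_GS = 4.35 V and V_DS = V_DD − I_D(R_D+R_S) = 18 − 2.58×3.6 = 8.71 V.
Saturation requires V_DS ≥ V_GS − V_t = 1.85 V; 8.71 ≥ 1.85 ✓.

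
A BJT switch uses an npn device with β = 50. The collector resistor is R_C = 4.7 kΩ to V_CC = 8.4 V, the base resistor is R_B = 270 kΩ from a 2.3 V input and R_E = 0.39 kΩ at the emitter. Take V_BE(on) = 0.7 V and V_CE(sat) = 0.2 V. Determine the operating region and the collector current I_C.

Assume active. Base-emitter loop: I_B = (V_BB − V_BE)/(R_B + (β+1)R_E) = (2.3 − 0.7)/(270 + 51×0.39) = 0.00552 mA.
I_C = β·I_B = 50×0.00552 = 0.276 mA.
V_CE = V_CC − I_C·R_C − I_E·R_E = 8.4 − 0.276×4.7 − 0.281×0.39 = 6.99 V > V_CE(sat), so the active-region assumption holds.

active; I_C ≈ 0.28 mA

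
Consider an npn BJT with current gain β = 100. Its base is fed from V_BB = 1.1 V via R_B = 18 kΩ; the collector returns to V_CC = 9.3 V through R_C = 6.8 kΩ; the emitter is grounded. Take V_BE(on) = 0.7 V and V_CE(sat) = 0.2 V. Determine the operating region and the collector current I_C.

saturation; I_C ≈ 1.3 mA

Assume active: I_B = (1.1 − 0.7)/18 = 0.0222 mA, giving I_C = β·I_B = 2.22 mA.
But then V_CE = 9.3 − 2.22×6.8 = -5.81 V < V_CE(sat) = 0.2 V — impossible in the active region.
So the transistor is saturated. With V_CE = 0.2 V, I_C = (V_CC − 0.2)/R_C = 9.1/6.8 = 1.34 mA.
Check: β·I_B = 2.22 mA > I_C = 1.34 mA, confirming saturation.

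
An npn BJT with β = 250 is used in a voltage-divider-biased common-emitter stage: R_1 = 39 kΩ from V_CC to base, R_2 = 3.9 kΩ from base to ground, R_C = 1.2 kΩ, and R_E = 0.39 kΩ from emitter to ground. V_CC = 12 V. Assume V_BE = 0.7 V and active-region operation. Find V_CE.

Thevenize the base divider: V_Th = V_CC·R_2/(R_1+R_2) = 12×3.9/42.9 = 1.09 V, R_Th = R_1‖R_2 = 3.55 kΩ.
Base-emitter loop: V_Th = I_B·R_Th + V_BE + (β+1)I_B·R_E, so I_B = (1.09 − 0.7) / (3.55 + 251×0.39) = 0.00385 mA.
I_C = β·I_B = 250×0.00385 = 0.963 mA, and I_E = (β+1)I_B = 0.967 mA.
V_CE = V_CC − I_C·R_C − I_E·R_E = 12 − 0.963×1.2 − 0.967×0.39 = 10.5 V.
V_CE = 10.5 V > 0.2 V confirms active-region operation.

V_CE ≈ 10 V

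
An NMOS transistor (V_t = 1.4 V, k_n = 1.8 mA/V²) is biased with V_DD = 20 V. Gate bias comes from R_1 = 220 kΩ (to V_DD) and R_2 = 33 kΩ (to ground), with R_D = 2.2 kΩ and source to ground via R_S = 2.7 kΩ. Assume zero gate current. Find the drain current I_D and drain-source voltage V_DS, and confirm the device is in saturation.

V_G = V_DD·R_2/(R_1+R_2) = 20×33/253 = 2.61 V.
Assume saturation: I_D = (k_n/2)(V_GS − V_t)² with V_GS = V_G − I_D·R_S = 2.61 − 2.7·I_D.
Substituting gives 6.56·I_D² − 6.87·I_D + 1.31 = 0, with roots I_D = 0.252 or 0.796 mA.
The root I_D = 0.796 mA gives V_GS = 0.46 V ≤ V_t, so take I_D = 0.252 mA.
Then V_GS = 1.93 V and V_DS = V_DD − I_D(R_D+R_S) = 20 − 0.252×4.9 = 18.8 V.
Saturation requires V_DS ≥ V_GS − V_t = 0.529 V; 18.8 ≥ 0.529 ✓.

I_D ≈ 0.25 mA, V_DS ≈ 19 V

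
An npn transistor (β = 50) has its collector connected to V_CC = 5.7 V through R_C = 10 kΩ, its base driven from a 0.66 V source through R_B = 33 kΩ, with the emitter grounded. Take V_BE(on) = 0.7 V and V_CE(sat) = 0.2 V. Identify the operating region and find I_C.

V_BB = 0.66 V ≤ V_BE(on) = 0.7 V, so the base-emitter junction is not forward biased.
The transistor is in cutoff: I_B = I_C = 0.

cutoff; I_C ≈ 0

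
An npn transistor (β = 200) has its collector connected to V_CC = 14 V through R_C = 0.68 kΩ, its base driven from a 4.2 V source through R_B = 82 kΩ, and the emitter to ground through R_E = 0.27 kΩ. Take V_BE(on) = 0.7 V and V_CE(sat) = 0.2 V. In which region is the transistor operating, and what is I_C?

active; I_C ≈ 5.1 mA

Assume active. Base-emitter loop: I_B = (V_BB − V_BE)/(R_B + (β+1)R_E) = (4.2 − 0.7)/(82 + 201×0.27) = 0.0257 mA.
I_C = β·I_B = 200×0.0257 = 5.14 mA.
V_CE = V_CC − I_C·R_C − I_E·R_E = 14 − 5.14×0.68 − 5.16×0.27 = 9.11 V > V_CE(sat), so the active-region assumption holds.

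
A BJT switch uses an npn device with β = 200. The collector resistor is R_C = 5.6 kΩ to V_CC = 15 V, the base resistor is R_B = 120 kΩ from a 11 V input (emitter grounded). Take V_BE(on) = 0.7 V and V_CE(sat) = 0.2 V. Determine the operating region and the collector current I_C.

saturation; I_C ≈ 2.6 mA

Assume active: I_B = (11 − 0.7)/120 = 0.0858 mA, giving I_C = β·I_B = 17.2 mA.
But then V_CE = 15 − 17.2×5.6 = -81.1 V < V_CE(sat) = 0.2 V — impossible in the active region.
So the transistor is saturated. With V_CE = 0.2 V, I_C = (V_CC − 0.2)/R_C = 14.8/5.6 = 2.64 mA.
Check: β·I_B = 17.2 mA > I_C = 2.64 mA, confirming saturation.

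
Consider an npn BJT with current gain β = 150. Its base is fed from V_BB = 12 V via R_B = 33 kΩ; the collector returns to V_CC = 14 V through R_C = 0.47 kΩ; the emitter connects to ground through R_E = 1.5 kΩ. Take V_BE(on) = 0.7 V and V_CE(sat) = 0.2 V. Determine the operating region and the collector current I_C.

active; I_C ≈ 6.5 mA

Assume active. Base-emitter loop: I_B = (V_BB − V_BE)/(R_B + (β+1)R_E) = (12 − 0.7)/(33 + 151×1.5) = 0.0435 mA.
I_C = β·I_B = 150×0.0435 = 6.53 mA.
V_CE = V_CC − I_C·R_C − I_E·R_E = 14 − 6.53×0.47 − 6.58×1.5 = 1.07 V > V_CE(sat), so the active-region assumption holds.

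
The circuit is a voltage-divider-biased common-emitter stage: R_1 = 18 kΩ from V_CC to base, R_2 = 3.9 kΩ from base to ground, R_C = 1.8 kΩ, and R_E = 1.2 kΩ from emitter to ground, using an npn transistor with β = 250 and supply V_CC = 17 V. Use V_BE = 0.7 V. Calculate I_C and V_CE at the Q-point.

Thevenize the base divider: V_Th = V_CC·R_2/(R_1+R_2) = 17×3.9/21.9 = 3.03 V, R_Th = R_1‖R_2 = 3.21 kΩ.
Base-emitter loop: V_Th = I_B·R_Th + V_BE + (β+1)I_B·R_E, so I_B = (3.03 − 0.7) / (3.21 + 251×1.2) = 0.00765 mA.
I_C = β·I_B = 250×0.00765 = 1.91 mA, and I_E = (β+1)I_B = 1.92 mA.
V_CE = V_CC − I_C·R_C − I_E·R_E = 17 − 1.91×1.8 − 1.92×1.2 = 11.3 V.
V_CE = 11.3 V > 0.2 V confirms active-region operation.

I_C ≈ 1.9 mA, V_CE ≈ 11 V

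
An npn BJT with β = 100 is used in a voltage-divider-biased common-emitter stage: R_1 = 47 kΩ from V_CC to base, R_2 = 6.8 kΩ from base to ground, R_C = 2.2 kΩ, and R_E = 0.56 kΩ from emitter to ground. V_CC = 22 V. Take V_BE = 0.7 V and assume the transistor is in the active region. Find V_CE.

Thevenize the base divider: V_Th = V_CC·R_2/(R_1+R_2) = 22×6.8/53.8 = 2.78 V, R_Th = R_1‖R_2 = 5.94 kΩ.
Base-emitter loop: V_Th = I_B·R_Th + V_BE + (β+1)I_B·R_E, so I_B = (2.78 − 0.7) / (5.94 + 101×0.56) = 0.0333 mA.
I_C = β·I_B = 100×0.0333 = 3.33 mA, and I_E = (β+1)I_B = 3.36 mA.
V_CE = V_CC − I_C·R_C − I_E·R_E = 22 − 3.33×2.2 − 3.36×0.56 = 12.8 V.
V_CE = 12.8 V > 0.2 V confirms active-region operation.

V_CE ≈ 13 V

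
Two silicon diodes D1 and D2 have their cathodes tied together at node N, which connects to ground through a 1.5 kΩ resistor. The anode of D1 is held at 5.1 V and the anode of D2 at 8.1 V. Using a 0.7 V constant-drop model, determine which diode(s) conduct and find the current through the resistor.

Assume both conduct. Then node N would need to be at both 5.1−0.7 = 4.4 V and 8.1−0.7 = 7.4 V, which is impossible.
Assume only D2 conducts: V_N = 8.1 − 0.7 = 7.4 V, so I_R = 7.4/1.5 = 4.93 mA.
Check D1: its anode-to-cathode voltage is 5.1 − 7.4 = -2.3 V < 0.7 V, so it is off. The assumption is consistent.

Only D2 conducts; I_R ≈ 4.9 mA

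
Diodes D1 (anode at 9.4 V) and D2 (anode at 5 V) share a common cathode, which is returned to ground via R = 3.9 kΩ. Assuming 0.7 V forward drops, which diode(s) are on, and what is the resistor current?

Only D1 conducts; I_R ≈ 2.2 mA

Assume both conduct. Then node N would need to be at both 9.4−0.7 = 8.7 V and 5−0.7 = 4.3 V, which is impossible.
Assume only D1 conducts: V_N = 9.4 − 0.7 = 8.7 V, so I_R = 8.7/3.9 = 2.23 mA.
Check D2: its anode-to-cathode voltage is 5 − 8.7 = -3.7 V < 0.7 V, so it is off. The assumption is consistent.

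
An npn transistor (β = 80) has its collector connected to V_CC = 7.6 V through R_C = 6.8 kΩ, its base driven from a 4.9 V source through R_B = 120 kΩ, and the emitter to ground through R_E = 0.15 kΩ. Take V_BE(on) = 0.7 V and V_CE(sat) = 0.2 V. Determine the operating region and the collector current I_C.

saturation; I_C ≈ 1.1 mA

Assume active: I_B = (4.9 − 0.7)/(120 + 81×0.15) = 0.0318 mA, I_C = β·I_B = 2.54 mA.
Then V_CE = 7.6 − 2.54×6.8 − 2.57×0.15 = -10.1 V < 0.2 V — the active assumption fails.
Re-solve with V_CE = 0.2 V. KCL at the emitter: V_E/R_E = (V_BB−0.7−V_E)/R_B + (V_CC−0.2−V_E)/R_C, giving V_E = 0.165 V.
I_C = (V_CC − 0.2 − V_E)/R_C = (7.4 − 0.165)/6.8 = 1.06 mA.
Check: I_B = (4.2 − 0.165)/120 = 0.0336 mA, and β·I_B = 2.69 mA > I_C, confirming saturation.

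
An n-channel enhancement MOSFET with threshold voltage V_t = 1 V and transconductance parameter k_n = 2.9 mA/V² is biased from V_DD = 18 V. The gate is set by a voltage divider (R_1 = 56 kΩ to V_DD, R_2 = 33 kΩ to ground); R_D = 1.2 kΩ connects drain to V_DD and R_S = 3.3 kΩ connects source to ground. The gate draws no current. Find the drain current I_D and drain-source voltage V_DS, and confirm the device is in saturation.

I_D ≈ 1.4 mA, V_DS ≈ 12 V

V_G = V_DD·R_2/(R_1+R_2) = 18×33/89 = 6.67 V.
Assume saturation: I_D = (k_n/2)(V_GS − V_t)² with V_GS = V_G − I_D·R_S = 6.67 − 3.3·I_D.
Substituting gives 15.8·I_D² − 55.3·I_D + 46.7 = 0, with roots I_D = 1.42 or 2.08 mA.
The root I_D = 2.08 mA gives V_GS = -0.198 V ≤ V_t, so take I_D = 1.42 mA.
Then V_GS = 1.99 V and V_DS = V_DD − I_D(R_D+R_S) = 18 − 1.42×4.5 = 11.6 V.
Saturation requires V_DS ≥ V_GS − V_t = 0.989 V; 11.6 ≥ 0.989 ✓.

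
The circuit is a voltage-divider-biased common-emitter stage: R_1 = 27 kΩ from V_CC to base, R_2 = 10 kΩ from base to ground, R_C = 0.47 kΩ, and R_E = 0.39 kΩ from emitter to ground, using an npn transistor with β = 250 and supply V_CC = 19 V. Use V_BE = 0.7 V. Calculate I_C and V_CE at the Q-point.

I_C ≈ 11 mA, V_CE ≈ 9.9 V

Thevenize the base divider: V_Th = V_CC·R_2/(R_1+R_2) = 19×10/37 = 5.14 V, R_Th = R_1‖R_2 = 7.3 kΩ.
Base-emitter loop: V_Th = I_B·R_Th + V_BE + (β+1)I_B·R_E, so I_B = (5.14 − 0.7) / (7.3 + 251×0.39) = 0.0422 mA.
I_C = β·I_B = 250×0.0422 = 10.5 mA, and I_E = (β+1)I_B = 10.6 mA.
V_CE = V_CC − I_C·R_C − I_E·R_E = 19 − 10.5×0.47 − 10.6×0.39 = 9.92 V.
V_CE = 9.92 V > 0.2 V confirms active-region operation.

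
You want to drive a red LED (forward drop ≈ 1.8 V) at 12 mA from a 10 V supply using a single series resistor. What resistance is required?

R ≈ 0.68 kΩ

The resistor drops V_S − V_D = 10 − 1.8 = 8.2 V at 12 mA.
R = 8.2 V / 12 mA = 0.683 kΩ.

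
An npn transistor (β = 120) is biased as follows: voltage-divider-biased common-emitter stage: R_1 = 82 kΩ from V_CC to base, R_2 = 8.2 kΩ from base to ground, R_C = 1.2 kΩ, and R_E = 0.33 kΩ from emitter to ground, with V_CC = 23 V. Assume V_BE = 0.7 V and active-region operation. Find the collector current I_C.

Thevenize the base divider: V_Th = V_CC·R_2/(R_1+R_2) = 23×8.2/90.2 = 2.09 V, R_Th = R_1‖R_2 = 7.45 kΩ.
Base-emitter loop: V_Th = I_B·R_Th + V_BE + (β+1)I_B·R_E, so I_B = (2.09 − 0.7) / (7.45 + 121×0.33) = 0.0294 mA.
I_C = β·I_B = 120×0.0294 = 3.52 mA, and I_E = (β+1)I_B = 3.55 mA.
V_CE = V_CC − I_C·R_C − I_E·R_E = 23 − 3.52×1.2 − 3.55×0.33 = 17.6 V.
V_CE = 17.6 V > 0.2 V confirms active-region operation.

I_C ≈ 3.5 mA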